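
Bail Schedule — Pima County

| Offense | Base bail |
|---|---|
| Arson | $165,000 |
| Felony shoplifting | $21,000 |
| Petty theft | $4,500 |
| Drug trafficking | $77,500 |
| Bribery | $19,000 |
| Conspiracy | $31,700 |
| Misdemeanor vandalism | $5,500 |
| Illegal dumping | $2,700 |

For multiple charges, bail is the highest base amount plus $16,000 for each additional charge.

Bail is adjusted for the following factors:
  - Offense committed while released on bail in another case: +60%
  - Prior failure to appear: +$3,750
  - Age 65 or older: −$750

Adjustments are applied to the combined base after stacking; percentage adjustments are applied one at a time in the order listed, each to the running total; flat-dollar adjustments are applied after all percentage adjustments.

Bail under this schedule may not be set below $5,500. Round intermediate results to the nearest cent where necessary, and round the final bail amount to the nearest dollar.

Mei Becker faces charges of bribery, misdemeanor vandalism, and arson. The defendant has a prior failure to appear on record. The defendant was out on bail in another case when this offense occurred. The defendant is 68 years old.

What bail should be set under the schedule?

$318,200

Base amounts from the schedule: bribery $19,000; misdemeanor vandalism $5,500; arson $165,000.
Stacking rule: highest base plus $16,000 per additional charge. Highest is arson at $165,000; 2 additional charges → +$32,000. Combined base = $197,000.
Offense committed while released on bail in another case (+60%): $197,000 × 1.6 = $315,200.
Prior failure to appear (+$3,750 flat): $315,200 + $3,750 = $318,950.
Age 65 or older (−$750 flat): $318,950 − $750 = $318,200.
$318,200 is at or above the $5,500 minimum.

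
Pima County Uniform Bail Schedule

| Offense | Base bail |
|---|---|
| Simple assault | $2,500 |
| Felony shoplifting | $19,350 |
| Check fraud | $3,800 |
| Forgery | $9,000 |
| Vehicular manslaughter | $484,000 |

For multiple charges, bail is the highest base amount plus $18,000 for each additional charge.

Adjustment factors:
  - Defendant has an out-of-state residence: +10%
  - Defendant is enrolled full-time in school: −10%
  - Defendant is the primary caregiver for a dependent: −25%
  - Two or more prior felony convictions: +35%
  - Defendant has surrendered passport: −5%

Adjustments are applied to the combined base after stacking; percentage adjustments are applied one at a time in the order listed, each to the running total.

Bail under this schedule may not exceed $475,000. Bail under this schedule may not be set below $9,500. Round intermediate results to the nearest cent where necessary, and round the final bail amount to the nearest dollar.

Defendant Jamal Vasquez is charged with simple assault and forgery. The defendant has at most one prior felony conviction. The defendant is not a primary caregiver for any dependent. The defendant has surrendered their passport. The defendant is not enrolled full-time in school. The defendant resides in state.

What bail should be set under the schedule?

Base amounts from the schedule: simple assault $2,500; forgery $9,000.
Stacking rule: highest base plus $18,000 per additional charge. Highest is forgery at $9,000; 1 additional charge → +$18,000. Combined base = $27,000.
Defendant has surrendered passport (−5%): $27,000 × 0.95 = $25,650.
$25,650 is within the $475,000 maximum.
$25,650 is at or above the $9,500 minimum.

$25,650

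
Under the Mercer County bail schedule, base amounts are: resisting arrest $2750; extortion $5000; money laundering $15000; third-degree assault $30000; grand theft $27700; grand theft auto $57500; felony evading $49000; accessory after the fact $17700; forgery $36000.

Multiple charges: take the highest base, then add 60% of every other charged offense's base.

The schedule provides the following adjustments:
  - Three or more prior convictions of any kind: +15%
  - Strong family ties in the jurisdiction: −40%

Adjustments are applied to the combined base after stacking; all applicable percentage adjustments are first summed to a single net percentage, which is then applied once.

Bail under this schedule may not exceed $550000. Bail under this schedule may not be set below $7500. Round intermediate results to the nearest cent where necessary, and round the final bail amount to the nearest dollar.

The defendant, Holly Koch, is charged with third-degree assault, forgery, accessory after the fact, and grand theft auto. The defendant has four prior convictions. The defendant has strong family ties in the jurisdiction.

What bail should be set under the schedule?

$80790

Base amounts from the schedule: third-degree assault $30000; forgery $36000; accessory after the fact $17700; grand theft auto $57500.
Stacking rule: highest base plus 60% of each additional charge. Highest is grand theft auto at $57500. Additional: $30000 × 60% = $18000; $36000 × 60% = $21600; $17700 × 60% = $10620. Combined base = $57500 + $50220 = $107720.
Net percentage adjustment: +15% −40% = −25%. $107720 × 0.75 = $80790.
$80790 is within the $550000 maximum.
$80790 is at or above the $7500 minimum.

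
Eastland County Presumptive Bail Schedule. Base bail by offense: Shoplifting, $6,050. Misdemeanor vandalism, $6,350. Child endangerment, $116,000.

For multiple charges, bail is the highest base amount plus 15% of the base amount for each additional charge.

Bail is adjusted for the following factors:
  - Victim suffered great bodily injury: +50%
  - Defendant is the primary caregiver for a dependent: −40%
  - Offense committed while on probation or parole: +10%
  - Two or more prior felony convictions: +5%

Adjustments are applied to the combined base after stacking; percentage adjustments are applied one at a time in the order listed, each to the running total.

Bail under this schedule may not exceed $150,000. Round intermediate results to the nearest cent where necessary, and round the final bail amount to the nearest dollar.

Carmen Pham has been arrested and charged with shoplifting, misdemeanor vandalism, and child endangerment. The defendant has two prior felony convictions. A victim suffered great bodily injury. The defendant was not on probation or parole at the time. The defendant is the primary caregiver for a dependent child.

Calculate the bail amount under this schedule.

Base amounts from the schedule: shoplifting $6,050; misdemeanor vandalism $6,350; child endangerment $116,000.
Stacking rule: highest base plus 15% of each additional charge. Highest is child endangerment at $116,000. Additional: $6,050 × 15% = $907.50; $6,350 × 15% = $952.50. Combined base = $116,000 + $1,860 = $117,860.
Victim suffered great bodily injury (+50%): $117,860 × 1.5 = $176,790.
Defendant is the primary caregiver for a dependent (−40%): $176,790 × 0.6 = $106,074.
Two or more prior felony convictions (+5%): $106,074 × 1.05 = $111,377.70.
$111,377.70 is within the $150,000 maximum.
Rounded to the nearest dollar: $111,378.

$111,378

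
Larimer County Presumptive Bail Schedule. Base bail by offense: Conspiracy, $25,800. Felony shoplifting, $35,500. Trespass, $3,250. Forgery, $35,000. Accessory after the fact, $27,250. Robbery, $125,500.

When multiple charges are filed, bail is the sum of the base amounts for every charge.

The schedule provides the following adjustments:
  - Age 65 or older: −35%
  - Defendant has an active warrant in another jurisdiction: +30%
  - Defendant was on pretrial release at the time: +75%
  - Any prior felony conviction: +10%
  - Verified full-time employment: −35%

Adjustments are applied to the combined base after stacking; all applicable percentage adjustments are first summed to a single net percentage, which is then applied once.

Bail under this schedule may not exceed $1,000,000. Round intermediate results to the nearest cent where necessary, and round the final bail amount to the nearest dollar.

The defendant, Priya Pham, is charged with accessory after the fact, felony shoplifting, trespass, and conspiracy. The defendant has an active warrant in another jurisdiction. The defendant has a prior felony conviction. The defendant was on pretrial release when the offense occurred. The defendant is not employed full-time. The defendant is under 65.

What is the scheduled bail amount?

Base amounts from the schedule: accessory after the fact $27,250; felony shoplifting $35,500; trespass $3,250; conspiracy $25,800.
Stacking rule: sum of all bases. $27,250 + $35,500 + $3,250 + $25,800 = $91,800.
Net percentage adjustment: +30% +75% +10% = +115%. $91,800 × 2.15 = $197,370.
$197,370 is within the $1,000,000 maximum.

$197,370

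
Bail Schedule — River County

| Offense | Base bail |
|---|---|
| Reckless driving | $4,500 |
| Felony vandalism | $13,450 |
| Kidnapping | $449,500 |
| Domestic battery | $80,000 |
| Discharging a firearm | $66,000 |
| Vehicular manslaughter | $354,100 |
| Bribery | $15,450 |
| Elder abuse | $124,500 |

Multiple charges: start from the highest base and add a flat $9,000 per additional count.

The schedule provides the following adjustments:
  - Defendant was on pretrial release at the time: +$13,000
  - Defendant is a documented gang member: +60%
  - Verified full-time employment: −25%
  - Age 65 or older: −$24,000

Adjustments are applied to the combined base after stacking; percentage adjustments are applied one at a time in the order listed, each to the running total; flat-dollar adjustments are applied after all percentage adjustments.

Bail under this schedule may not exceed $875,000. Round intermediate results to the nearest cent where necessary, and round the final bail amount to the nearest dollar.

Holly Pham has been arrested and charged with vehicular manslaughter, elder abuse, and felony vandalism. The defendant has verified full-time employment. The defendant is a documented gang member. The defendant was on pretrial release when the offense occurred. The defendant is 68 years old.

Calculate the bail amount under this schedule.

Base amounts from the schedule: vehicular manslaughter $354,100; elder abuse $124,500; felony vandalism $13,450.
Stacking rule: highest base plus $9,000 per additional charge. Highest is vehicular manslaughter at $354,100; 2 additional charges → +$18,000. Combined base = $372,100.
Defendant is a documented gang member (+60%): $372,100 × 1.6 = $595,360.
Verified full-time employment (−25%): $595,360 × 0.75 = $446,520.
Defendant was on pretrial release at the time (+$13,000 flat): $446,520 + $13,000 = $459,520.
Age 65 or older (−$24,000 flat): $459,520 − $24,000 = $435,520.
$435,520 is within the $875,000 maximum.

$435,520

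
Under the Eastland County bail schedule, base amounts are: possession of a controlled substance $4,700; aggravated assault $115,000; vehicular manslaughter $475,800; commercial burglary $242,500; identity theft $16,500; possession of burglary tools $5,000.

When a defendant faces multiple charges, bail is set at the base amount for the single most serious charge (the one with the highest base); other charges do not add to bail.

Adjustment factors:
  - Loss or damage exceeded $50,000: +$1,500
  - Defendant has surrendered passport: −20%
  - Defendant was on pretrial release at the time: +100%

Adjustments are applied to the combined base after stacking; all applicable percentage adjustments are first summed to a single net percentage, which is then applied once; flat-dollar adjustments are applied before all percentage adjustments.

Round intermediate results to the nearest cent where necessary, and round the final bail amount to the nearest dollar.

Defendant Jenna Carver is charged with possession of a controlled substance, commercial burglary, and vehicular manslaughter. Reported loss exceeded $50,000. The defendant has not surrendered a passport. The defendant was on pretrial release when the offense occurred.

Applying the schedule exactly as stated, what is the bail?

$954,600

Base amounts from the schedule: possession of a controlled substance $4,700; commercial burglary $242,500; vehicular manslaughter $475,800.
Stacking rule: use the highest base only. Highest is vehicular manslaughter at $475,800. Combined base = $475,800.
Loss or damage exceeded $50,000 (+$1,500 flat): $475,800 + $1,500 = $477,300.
Defendant was on pretrial release at the time (+100%): $477,300 × 2 = $954,600.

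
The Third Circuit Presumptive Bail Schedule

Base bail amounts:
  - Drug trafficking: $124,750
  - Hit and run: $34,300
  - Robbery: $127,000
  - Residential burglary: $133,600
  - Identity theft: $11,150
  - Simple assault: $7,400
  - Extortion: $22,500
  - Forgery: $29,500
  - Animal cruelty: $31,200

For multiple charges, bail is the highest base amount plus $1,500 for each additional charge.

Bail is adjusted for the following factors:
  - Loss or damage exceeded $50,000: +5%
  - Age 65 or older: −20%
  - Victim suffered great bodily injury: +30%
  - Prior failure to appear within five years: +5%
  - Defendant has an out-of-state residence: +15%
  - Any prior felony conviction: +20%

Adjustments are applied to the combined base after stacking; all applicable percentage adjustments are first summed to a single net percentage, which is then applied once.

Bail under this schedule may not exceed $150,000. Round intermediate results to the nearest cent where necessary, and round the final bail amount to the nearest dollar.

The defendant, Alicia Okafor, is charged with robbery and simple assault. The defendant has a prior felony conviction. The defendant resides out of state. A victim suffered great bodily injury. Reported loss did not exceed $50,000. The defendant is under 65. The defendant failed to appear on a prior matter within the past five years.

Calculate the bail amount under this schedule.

$150,000

Base amounts from the schedule: robbery $127,000; simple assault $7,400.
Stacking rule: highest base plus $1,500 per additional charge. Highest is robbery at $127,000; 1 additional charge → +$1,500. Combined base = $128,500.
Net percentage adjustment: +30% +5% +15% +20% = +70%. $128,500 × 1.7 = $218,450.
Result $218,450 exceeds the maximum of $150,000; bail is capped at $150,000.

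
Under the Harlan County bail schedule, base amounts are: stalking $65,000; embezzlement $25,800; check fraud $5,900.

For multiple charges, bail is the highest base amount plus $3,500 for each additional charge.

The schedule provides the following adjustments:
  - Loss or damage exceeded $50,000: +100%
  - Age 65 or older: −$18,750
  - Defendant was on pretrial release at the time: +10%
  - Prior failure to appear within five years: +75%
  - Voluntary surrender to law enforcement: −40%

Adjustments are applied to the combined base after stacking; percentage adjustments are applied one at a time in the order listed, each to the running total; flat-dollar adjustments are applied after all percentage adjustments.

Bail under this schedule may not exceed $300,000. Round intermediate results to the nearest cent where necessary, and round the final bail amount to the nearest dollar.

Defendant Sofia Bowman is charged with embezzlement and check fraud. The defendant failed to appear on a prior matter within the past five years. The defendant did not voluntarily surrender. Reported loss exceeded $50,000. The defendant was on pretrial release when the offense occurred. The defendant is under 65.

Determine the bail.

Base amounts from the schedule: embezzlement $25,800; check fraud $5,900.
Stacking rule: highest base plus $3,500 per additional charge. Highest is embezzlement at $25,800; 1 additional charge → +$3,500. Combined base = $29,300.
Loss or damage exceeded $50,000 (+100%): $29,300 × 2 = $58,600.
Defendant was on pretrial release at the time (+10%): $58,600 × 1.1 = $64,460.
Prior failure to appear within five years (+75%): $64,460 × 1.75 = $112,805.
$112,805 is within the $300,000 maximum.

$112,805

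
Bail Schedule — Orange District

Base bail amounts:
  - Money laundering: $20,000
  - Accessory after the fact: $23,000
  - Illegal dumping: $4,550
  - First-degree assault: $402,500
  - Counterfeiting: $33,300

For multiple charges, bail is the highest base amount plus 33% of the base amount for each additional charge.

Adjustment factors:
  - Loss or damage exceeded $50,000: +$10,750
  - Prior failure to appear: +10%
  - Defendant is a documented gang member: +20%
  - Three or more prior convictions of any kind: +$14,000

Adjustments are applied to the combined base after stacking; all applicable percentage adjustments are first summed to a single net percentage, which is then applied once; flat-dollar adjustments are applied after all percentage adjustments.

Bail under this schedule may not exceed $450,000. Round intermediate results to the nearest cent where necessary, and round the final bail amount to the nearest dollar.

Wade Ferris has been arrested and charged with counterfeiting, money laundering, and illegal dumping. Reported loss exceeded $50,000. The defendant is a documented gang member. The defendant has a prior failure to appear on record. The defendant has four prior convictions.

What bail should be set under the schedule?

$78,572

Base amounts from the schedule: counterfeiting $33,300; money laundering $20,000; illegal dumping $4,550.
Stacking rule: highest base plus 33% of each additional charge. Highest is counterfeiting at $33,300. Additional: $20,000 × 33% = $6,600; $4,550 × 33% = $1,501.50. Combined base = $33,300 + $8,101.50 = $41,401.50.
Net percentage adjustment: +10% +20% = +30%. $41,401.50 × 1.3 = $53,821.95.
Loss or damage exceeded $50,000 (+$10,750 flat): $53,821.95 + $10,750 = $64,571.95.
Three or more prior convictions of any kind (+$14,000 flat): $64,571.95 + $14,000 = $78,571.95.
$78,571.95 is within the $450,000 maximum.
Rounded to the nearest dollar: $78,572.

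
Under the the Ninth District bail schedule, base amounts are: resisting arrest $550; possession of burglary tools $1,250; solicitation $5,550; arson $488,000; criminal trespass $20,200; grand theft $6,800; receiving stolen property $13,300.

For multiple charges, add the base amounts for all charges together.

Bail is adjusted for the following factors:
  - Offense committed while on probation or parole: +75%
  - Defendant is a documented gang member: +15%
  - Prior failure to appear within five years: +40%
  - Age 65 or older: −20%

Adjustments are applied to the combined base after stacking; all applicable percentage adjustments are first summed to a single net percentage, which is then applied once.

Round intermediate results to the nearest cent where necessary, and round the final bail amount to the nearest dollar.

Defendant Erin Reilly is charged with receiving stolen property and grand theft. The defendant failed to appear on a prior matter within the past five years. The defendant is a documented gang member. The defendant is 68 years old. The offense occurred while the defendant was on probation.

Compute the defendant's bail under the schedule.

Base amounts from the schedule: receiving stolen property $13,300; grand theft $6,800.
Stacking rule: sum of all bases. $13,300 + $6,800 = $20,100.
Net percentage adjustment: +75% +15% +40% −20% = +110%. $20,100 × 2.1 = $42,210.

$42,210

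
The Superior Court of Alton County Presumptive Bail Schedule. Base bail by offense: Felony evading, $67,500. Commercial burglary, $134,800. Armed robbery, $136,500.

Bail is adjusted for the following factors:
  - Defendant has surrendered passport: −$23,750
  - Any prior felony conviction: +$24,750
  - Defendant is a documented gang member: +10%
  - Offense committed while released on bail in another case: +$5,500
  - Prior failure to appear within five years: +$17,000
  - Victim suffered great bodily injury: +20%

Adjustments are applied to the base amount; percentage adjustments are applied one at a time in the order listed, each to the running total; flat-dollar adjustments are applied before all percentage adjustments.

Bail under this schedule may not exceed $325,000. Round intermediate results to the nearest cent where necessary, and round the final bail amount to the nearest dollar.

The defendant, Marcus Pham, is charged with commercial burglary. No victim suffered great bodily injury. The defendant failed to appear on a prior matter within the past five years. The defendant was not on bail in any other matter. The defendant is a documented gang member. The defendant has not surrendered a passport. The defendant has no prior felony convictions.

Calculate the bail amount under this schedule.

$166,980

Base amounts from the schedule: commercial burglary $134,800.
Single charge. Combined base = $134,800.
Prior failure to appear within five years (+$17,000 flat): $134,800 + $17,000 = $151,800.
Defendant is a documented gang member (+10%): $151,800 × 1.1 = $166,980.
$166,980 is within the $325,000 maximum.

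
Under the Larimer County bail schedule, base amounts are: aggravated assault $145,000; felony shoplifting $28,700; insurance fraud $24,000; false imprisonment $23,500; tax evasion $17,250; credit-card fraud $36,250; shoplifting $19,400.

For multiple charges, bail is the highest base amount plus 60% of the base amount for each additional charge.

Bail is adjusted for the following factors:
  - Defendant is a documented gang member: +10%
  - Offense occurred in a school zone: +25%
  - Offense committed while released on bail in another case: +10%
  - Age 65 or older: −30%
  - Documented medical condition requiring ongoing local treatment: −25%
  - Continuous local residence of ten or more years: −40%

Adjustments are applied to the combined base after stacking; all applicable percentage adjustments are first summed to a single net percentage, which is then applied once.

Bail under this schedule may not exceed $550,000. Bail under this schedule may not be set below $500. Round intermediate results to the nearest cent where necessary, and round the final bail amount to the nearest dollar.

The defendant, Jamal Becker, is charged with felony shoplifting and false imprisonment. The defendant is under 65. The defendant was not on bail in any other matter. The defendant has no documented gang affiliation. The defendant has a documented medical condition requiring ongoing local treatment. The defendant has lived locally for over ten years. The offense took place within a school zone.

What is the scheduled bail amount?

$25,680

Base amounts from the schedule: felony shoplifting $28,700; false imprisonment $23,500.
Stacking rule: highest base plus 60% of each additional charge. Highest is felony shoplifting at $28,700. Additional: $23,500 × 60% = $14,100. Combined base = $28,700 + $14,100 = $42,800.
Net percentage adjustment: +25% −25% −40% = −40%. $42,800 × 0.6 = $25,680.
$25,680 is within the $550,000 maximum.
$25,680 is at or above the $500 minimum.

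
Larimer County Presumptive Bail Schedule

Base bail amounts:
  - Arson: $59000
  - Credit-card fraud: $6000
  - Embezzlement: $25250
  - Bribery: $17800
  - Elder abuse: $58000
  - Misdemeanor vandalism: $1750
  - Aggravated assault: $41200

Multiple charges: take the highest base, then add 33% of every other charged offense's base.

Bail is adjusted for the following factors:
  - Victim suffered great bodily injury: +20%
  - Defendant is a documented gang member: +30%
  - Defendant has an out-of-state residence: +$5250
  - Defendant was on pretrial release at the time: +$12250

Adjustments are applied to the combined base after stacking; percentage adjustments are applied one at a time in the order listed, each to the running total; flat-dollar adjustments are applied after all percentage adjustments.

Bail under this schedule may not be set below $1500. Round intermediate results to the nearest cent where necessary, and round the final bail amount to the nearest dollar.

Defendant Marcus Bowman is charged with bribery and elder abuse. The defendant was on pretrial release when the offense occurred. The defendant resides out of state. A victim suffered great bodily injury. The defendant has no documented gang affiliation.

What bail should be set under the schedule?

$94149

Base amounts from the schedule: bribery $17800; elder abuse $58000.
Stacking rule: highest base plus 33% of each additional charge. Highest is elder abuse at $58000. Additional: $17800 × 33% = $5874. Combined base = $58000 + $5874 = $63874.
Victim suffered great bodily injury (+20%): $63874 × 1.2 = $76648.80.
Defendant has an out-of-state residence (+$5250 flat): $76648.80 + $5250 = $81898.80.
Defendant was on pretrial release at the time (+$12250 flat): $81898.80 + $12250 = $94148.80.
$94148.80 is at or above the $1500 minimum.
Rounded to the nearest dollar: $94149.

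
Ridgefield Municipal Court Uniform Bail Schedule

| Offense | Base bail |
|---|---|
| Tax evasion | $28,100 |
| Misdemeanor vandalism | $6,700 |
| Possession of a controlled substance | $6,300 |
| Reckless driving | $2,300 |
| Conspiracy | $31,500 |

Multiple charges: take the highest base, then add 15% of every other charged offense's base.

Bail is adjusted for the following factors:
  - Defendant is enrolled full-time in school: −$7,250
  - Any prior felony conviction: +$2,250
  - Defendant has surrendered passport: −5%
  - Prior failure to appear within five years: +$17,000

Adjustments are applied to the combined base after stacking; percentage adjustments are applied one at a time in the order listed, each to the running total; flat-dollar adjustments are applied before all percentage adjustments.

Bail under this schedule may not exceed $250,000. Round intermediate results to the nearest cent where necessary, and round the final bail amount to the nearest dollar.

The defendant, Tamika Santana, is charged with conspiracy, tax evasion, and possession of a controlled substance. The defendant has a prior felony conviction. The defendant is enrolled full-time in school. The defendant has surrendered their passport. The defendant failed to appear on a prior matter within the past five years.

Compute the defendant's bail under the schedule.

$46,227

Base amounts from the schedule: conspiracy $31,500; tax evasion $28,100; possession of a controlled substance $6,300.
Stacking rule: highest base plus 15% of each additional charge. Highest is conspiracy at $31,500. Additional: $28,100 × 15% = $4,215; $6,300 × 15% = $945. Combined base = $31,500 + $5,160 = $36,660.
Defendant is enrolled full-time in school (−$7,250 flat): $36,660 − $7,250 = $29,410.
Any prior felony conviction (+$2,250 flat): $29,410 + $2,250 = $31,660.
Prior failure to appear within five years (+$17,000 flat): $31,660 + $17,000 = $48,660.
Defendant has surrendered passport (−5%): $48,660 × 0.95 = $46,227.
$46,227 is within the $250,000 maximum.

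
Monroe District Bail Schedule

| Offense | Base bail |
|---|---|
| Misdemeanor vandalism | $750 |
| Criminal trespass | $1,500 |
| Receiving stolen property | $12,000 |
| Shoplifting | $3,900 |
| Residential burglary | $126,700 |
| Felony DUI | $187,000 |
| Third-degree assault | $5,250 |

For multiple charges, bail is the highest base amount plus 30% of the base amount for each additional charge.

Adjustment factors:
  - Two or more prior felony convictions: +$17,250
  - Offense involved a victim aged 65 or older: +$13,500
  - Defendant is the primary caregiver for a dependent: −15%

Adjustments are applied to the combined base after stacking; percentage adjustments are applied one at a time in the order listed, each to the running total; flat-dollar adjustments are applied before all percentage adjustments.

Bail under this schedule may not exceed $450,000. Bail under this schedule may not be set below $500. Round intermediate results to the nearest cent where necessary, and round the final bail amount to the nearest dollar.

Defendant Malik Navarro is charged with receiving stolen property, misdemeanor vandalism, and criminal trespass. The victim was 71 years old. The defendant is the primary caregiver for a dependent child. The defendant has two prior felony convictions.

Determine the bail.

$36,911

Base amounts from the schedule: receiving stolen property $12,000; misdemeanor vandalism $750; criminal trespass $1,500.
Stacking rule: highest base plus 30% of each additional charge. Highest is receiving stolen property at $12,000. Additional: $750 × 30% = $225; $1,500 × 30% = $450. Combined base = $12,000 + $675 = $12,675.
Two or more prior felony convictions (+$17,250 flat): $12,675 + $17,250 = $29,925.
Offense involved a victim aged 65 or older (+$13,500 flat): $29,925 + $13,500 = $43,425.
Defendant is the primary caregiver for a dependent (−15%): $43,425 × 0.85 = $36,911.25.
$36,911.25 is within the $450,000 maximum.
$36,911.25 is at or above the $500 minimum.
Rounded to the nearest dollar: $36,911.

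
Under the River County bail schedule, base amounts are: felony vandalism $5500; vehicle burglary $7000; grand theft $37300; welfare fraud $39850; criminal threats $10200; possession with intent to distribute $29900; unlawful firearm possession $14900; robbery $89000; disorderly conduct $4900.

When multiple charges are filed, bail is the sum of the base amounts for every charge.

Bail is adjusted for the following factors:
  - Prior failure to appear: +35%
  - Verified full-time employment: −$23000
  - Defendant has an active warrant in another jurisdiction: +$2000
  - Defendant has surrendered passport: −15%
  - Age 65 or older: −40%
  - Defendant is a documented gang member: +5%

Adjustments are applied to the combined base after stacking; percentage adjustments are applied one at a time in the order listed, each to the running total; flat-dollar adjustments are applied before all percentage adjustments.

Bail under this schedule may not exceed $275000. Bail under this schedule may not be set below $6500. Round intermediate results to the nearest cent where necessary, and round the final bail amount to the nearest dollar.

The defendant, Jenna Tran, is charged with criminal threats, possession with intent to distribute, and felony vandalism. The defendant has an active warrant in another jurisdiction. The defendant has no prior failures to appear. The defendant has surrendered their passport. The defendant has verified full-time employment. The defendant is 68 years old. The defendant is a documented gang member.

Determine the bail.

$13173

Base amounts from the schedule: criminal threats $10200; possession with intent to distribute $29900; felony vandalism $5500.
Stacking rule: sum of all bases. $10200 + $29900 + $5500 = $45600.
Verified full-time employment (−$23000 flat): $45600 − $23000 = $22600.
Defendant has an active warrant in another jurisdiction (+$2000 flat): $22600 + $2000 = $24600.
Defendant has surrendered passport (−15%): $24600 × 0.85 = $20910.
Age 65 or older (−40%): $20910 × 0.6 = $12546.
Defendant is a documented gang member (+5%): $12546 × 1.05 = $13173.30.
$13173.30 is within the $275000 maximum.
$13173.30 is at or above the $6500 minimum.
Rounded to the nearest dollar: $13173.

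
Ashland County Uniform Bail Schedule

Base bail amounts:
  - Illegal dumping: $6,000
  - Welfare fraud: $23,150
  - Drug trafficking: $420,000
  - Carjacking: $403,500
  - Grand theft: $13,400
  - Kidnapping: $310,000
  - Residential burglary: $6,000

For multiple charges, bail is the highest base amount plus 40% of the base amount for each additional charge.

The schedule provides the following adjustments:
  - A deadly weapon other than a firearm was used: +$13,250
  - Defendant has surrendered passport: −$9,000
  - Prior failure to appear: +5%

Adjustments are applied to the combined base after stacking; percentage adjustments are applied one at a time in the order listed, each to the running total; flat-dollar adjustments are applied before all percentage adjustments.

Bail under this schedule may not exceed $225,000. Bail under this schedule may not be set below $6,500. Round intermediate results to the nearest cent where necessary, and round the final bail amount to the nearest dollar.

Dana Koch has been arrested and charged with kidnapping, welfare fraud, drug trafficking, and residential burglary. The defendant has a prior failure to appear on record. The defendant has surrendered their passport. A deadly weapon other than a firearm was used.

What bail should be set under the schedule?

Base amounts from the schedule: kidnapping $310,000; welfare fraud $23,150; drug trafficking $420,000; residential burglary $6,000.
Stacking rule: highest base plus 40% of each additional charge. Highest is drug trafficking at $420,000. Additional: $310,000 × 40% = $124,000; $23,150 × 40% = $9,260; $6,000 × 40% = $2,400. Combined base = $420,000 + $135,660 = $555,660.
A deadly weapon other than a firearm was used (+$13,250 flat): $555,660 + $13,250 = $568,910.
Defendant has surrendered passport (−$9,000 flat): $568,910 − $9,000 = $559,910.
Prior failure to appear (+5%): $559,910 × 1.05 = $587,905.50.
Result $587,905.50 exceeds the maximum of $225,000; bail is capped at $225,000.
$225,000 is at or above the $6,500 minimum.

$225,000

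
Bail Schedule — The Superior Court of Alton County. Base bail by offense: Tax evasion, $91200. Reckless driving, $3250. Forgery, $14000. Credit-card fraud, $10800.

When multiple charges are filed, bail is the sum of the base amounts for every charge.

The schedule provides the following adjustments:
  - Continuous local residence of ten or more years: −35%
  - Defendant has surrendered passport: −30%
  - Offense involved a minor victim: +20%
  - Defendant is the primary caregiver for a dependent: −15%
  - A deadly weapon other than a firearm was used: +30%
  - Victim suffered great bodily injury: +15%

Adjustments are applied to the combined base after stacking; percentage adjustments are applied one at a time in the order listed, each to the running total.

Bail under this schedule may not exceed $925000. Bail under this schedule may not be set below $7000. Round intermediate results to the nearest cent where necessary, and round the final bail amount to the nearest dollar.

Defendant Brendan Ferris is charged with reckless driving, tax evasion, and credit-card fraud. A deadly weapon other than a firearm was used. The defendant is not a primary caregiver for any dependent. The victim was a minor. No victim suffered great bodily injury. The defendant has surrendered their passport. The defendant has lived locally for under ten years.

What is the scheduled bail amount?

$114933

Base amounts from the schedule: reckless driving $3250; tax evasion $91200; credit-card fraud $10800.
Stacking rule: sum of all bases. $3250 + $91200 + $10800 = $105250.
Defendant has surrendered passport (−30%): $105250 × 0.7 = $73675.
Offense involved a minor victim (+20%): $73675 × 1.2 = $88410.
A deadly weapon other than a firearm was used (+30%): $88410 × 1.3 = $114933.
$114933 is within the $925000 maximum.
$114933 is at or above the $7000 minimum.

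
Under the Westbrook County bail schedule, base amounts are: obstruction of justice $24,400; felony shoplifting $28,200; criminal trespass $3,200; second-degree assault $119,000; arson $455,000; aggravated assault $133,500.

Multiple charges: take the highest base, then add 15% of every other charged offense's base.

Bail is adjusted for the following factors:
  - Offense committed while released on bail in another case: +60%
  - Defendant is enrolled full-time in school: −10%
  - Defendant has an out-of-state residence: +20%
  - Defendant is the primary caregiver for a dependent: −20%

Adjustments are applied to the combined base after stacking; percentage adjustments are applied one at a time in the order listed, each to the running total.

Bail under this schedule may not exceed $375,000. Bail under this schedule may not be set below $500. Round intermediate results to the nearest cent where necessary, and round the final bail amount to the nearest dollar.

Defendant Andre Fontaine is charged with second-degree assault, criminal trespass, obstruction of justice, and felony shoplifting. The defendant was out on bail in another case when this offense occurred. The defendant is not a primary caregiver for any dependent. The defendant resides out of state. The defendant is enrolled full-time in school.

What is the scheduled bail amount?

Base amounts from the schedule: second-degree assault $119,000; criminal trespass $3,200; obstruction of justice $24,400; felony shoplifting $28,200.
Stacking rule: highest base plus 15% of each additional charge. Highest is second-degree assault at $119,000. Additional: $3,200 × 15% = $480; $24,400 × 15% = $3,660; $28,200 × 15% = $4,230. Combined base = $119,000 + $8,370 = $127,370.
Offense committed while released on bail in another case (+60%): $127,370 × 1.6 = $203,792.
Defendant is enrolled full-time in school (−10%): $203,792 × 0.9 = $183,412.80.
Defendant has an out-of-state residence (+20%): $183,412.80 × 1.2 = $220,095.36.
$220,095.36 is within the $375,000 maximum.
$220,095.36 is at or above the $500 minimum.
Rounded to the nearest dollar: $220,095.

$220,095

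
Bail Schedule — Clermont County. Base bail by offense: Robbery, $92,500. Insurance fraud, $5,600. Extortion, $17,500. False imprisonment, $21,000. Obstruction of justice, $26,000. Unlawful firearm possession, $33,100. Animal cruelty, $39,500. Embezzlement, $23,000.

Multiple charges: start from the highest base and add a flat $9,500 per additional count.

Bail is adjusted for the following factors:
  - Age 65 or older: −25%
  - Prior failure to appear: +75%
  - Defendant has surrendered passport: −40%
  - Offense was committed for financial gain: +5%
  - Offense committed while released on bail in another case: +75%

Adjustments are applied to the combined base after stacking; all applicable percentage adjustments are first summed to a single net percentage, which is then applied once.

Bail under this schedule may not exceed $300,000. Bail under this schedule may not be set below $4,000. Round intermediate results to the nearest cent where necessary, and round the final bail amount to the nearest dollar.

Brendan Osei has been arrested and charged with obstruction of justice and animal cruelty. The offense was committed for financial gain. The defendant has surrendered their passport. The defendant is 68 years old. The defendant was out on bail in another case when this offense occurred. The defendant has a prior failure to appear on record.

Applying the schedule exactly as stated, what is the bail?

Base amounts from the schedule: obstruction of justice $26,000; animal cruelty $39,500.
Stacking rule: highest base plus $9,500 per additional charge. Highest is animal cruelty at $39,500; 1 additional charge → +$9,500. Combined base = $49,000.
Net percentage adjustment: −25% +75% −40% +5% +75% = +90%. $49,000 × 1.9 = $93,100.
$93,100 is within the $300,000 maximum.
$93,100 is at or above the $4,000 minimum.

$93,100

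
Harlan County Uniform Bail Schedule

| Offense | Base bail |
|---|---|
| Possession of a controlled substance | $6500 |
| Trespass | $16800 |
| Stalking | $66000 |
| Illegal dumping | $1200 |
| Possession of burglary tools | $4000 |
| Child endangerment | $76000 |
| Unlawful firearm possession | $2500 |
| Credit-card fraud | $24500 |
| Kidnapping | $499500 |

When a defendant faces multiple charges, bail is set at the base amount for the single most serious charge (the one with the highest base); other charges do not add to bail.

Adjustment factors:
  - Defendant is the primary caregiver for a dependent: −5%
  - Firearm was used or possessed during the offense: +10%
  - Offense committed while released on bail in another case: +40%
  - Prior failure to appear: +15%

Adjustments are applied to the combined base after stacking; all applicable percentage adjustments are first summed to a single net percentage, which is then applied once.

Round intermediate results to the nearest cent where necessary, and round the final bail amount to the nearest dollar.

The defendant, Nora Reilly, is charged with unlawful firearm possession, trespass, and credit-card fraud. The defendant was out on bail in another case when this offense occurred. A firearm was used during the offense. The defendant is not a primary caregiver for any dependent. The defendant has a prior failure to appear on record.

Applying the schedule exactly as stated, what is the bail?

Base amounts from the schedule: unlawful firearm possession $2500; trespass $16800; credit-card fraud $24500.
Stacking rule: use the highest base only. Highest is credit-card fraud at $24500. Combined base = $24500.
Net percentage adjustment: +10% +40% +15% = +65%. $24500 × 1.65 = $40425.

$40425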